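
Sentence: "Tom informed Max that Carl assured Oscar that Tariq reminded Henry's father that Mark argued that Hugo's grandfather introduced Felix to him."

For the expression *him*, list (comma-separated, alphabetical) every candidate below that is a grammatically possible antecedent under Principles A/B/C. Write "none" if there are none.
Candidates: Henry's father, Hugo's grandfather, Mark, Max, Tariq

*him* is a pronoun; Principle B requires it to be free in its binding domain — the clause headed by 'introduced'.
— Henry's father: object of the clause headed by 'reminded'; c-commands the pronoun but lies outside its binding domain — allowed.
— Hugo's grandfather: subject of the clause headed by 'introduced'; c-commands the pronoun within its binding domain — blocked (Principle B).
— Mark: subject of the clause headed by 'argued'; c-commands the pronoun but lies outside its binding domain — allowed.
— Max: object of the matrix clause; c-commands the pronoun but lies outside its binding domain — allowed.
— Tariq: subject of the clause headed by 'reminded'; c-commands the pronoun but lies outside its binding domain — allowed.

Henry's father, Mark, Max, Tariq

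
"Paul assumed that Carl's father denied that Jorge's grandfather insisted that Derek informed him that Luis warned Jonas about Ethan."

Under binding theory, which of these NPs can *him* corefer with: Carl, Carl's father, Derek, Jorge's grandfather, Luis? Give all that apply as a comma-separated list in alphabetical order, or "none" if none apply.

Carl, Carl's father, Jorge's grandfather

*him* is a pronoun; Principle B requires it to be free in its binding domain — the clause headed by 'informed'.
— Carl: possessor inside the subject DP of the clause headed by 'denied'; does not c-command the pronoun — Principle B does not apply; allowed.
— Carl's father: subject of the clause headed by 'denied'; c-commands the pronoun but lies outside its binding domain — allowed.
— Derek: subject of the clause headed by 'informed'; c-commands the pronoun within its binding domain — blocked (Principle B).
— Jorge's grandfather: subject of the clause headed by 'insisted'; c-commands the pronoun but lies outside its binding domain — allowed.
— Luis: subject of the clause headed by 'warned'; is c-commanded by the pronoun; coreference would bind this R-expression — blocked (Principle C).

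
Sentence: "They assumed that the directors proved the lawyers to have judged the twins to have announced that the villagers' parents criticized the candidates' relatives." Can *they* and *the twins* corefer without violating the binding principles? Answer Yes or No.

*the twins* is an R-expression; Principle C requires it to be free (not bound by any c-commanding expression).
— they: subject of the matrix clause; the pronoun c-commands the R-expression — coreference blocked (Principle C).

No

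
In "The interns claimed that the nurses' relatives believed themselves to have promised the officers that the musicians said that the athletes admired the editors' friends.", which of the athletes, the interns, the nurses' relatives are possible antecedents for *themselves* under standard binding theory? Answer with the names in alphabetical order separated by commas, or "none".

*themselves* is a reflexive; Principle A requires it to be bound within its binding domain — the clause headed by 'believed'.
— the athletes: subject of the clause headed by 'admired'; does not c-command the reflexive — cannot bind it (Principle A).
— the interns: subject of the matrix clause; c-commands the reflexive but lies outside its binding domain — cannot bind it (Principle A).
— the nurses' relatives: subject of the clause headed by 'believed'; c-commands the reflexive within its binding domain — allowed (Principle A).

the nurses' relatives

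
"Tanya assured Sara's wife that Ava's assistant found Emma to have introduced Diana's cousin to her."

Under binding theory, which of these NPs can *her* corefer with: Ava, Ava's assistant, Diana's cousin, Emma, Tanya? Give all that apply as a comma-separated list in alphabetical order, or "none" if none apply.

Ava, Ava's assistant, Tanya

*her* is a pronoun; Principle B requires it to be free in its binding domain — the clause headed by 'introduced'.
— Ava: possessor inside the subject DP of the clause headed by 'found'; does not c-command the pronoun — Principle B does not apply; allowed.
— Ava's assistant: subject of the clause headed by 'found'; c-commands the pronoun but lies outside its binding domain — allowed.
— Diana's cousin: object of the clause headed by 'introduced'; c-commands the pronoun within its binding domain — blocked (Principle B).
— Emma: subject of the clause headed by 'introduced'; c-commands the pronoun within its binding domain — blocked (Principle B).
— Tanya: subject of the matrix clause; c-commands the pronoun but lies outside its binding domain — allowed.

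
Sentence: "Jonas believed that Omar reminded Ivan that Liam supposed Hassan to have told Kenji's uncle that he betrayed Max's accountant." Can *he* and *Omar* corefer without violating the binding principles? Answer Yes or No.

*Omar* is an R-expression; Principle C requires it to be free (not bound by any c-commanding expression).
— he: subject of the clause headed by 'betrayed'; the pronoun does not c-command the R-expression — coreference allowed.

Yes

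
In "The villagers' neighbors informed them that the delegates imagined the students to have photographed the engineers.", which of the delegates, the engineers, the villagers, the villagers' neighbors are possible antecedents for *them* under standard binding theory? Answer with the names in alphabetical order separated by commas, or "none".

the villagers

*them* is a pronoun; Principle B requires it to be free in its binding domain — the matrix clause.
— the delegates: subject of the clause headed by 'imagined'; is c-commanded by the pronoun; coreference would bind this R-expression — blocked (Principle C).
— the engineers: object of the clause headed by 'photographed'; is c-commanded by the pronoun; coreference would bind this R-expression — blocked (Principle C).
— the villagers: possessor inside the subject DP of the matrix clause; does not c-command the pronoun — Principle B does not apply; allowed.
— the villagers' neighbors: subject of the matrix clause; c-commands the pronoun within its binding domain — blocked (Principle B).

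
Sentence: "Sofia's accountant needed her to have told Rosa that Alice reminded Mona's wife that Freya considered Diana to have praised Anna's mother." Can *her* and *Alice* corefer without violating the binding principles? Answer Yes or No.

*Alice* is an R-expression; Principle C requires it to be free (not bound by any c-commanding expression).
— her: subject of the clause headed by 'told'; the pronoun c-commands the R-expression — coreference blocked (Principle C).

No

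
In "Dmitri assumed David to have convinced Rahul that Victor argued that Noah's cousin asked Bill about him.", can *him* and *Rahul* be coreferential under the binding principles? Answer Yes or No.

Yes

*Rahul* is an R-expression; Principle C requires it to be free (not bound by any c-commanding expression).
— him: second object of the clause headed by 'asked'; the pronoun does not c-command the R-expression — coreference allowed.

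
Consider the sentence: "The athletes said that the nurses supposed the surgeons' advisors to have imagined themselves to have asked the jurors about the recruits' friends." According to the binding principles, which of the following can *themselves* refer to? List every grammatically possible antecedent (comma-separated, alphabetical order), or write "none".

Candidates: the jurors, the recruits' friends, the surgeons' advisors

the surgeons' advisors

*themselves* is a reflexive; Principle A requires it to be bound within its binding domain — the clause headed by 'imagined'.
— the jurors: object of the clause headed by 'asked'; does not c-command the reflexive — cannot bind it (Principle A).
— the recruits' friends: second object of the clause headed by 'asked'; does not c-command the reflexive — cannot bind it (Principle A).
— the surgeons' advisors: subject of the clause headed by 'imagined'; c-commands the reflexive within its binding domain — allowed (Principle A).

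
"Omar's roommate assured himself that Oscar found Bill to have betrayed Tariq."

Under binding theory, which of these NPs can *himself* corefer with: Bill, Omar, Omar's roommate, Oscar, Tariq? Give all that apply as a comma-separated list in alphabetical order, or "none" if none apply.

*himself* is a reflexive; Principle A requires it to be bound within its binding domain — the matrix clause.
— Bill: subject of the clause headed by 'betrayed'; does not c-command the reflexive — cannot bind it (Principle A).
— Omar: possessor inside the subject DP of the matrix clause; does not c-command the reflexive — cannot bind it (Principle A).
— Omar's roommate: subject of the matrix clause; c-commands the reflexive within its binding domain — allowed (Principle A).
— Oscar: subject of the clause headed by 'found'; does not c-command the reflexive — cannot bind it (Principle A).
— Tariq: object of the clause headed by 'betrayed'; does not c-command the reflexive — cannot bind it (Principle A).

Omar's roommate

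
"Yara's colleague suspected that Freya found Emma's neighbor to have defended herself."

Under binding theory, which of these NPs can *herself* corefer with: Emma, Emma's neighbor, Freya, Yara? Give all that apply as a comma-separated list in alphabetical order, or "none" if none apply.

Emma's neighbor

*herself* is a reflexive; Principle A requires it to be bound within its binding domain — the clause headed by 'defended'.
— Emma: possessor inside the subject DP of the clause headed by 'defended'; does not c-command the reflexive — cannot bind it (Principle A).
— Emma's neighbor: subject of the clause headed by 'defended'; c-commands the reflexive within its binding domain — allowed (Principle A).
— Freya: subject of the clause headed by 'found'; c-commands the reflexive but lies outside its binding domain — cannot bind it (Principle A).
— Yara: possessor inside the subject DP of the matrix clause; does not c-command the reflexive — cannot bind it (Principle A).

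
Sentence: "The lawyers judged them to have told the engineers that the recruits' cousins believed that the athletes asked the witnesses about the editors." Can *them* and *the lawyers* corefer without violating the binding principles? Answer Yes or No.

*the lawyers* is an R-expression; Principle C requires it to be free (not bound by any c-commanding expression).
— them: subject of the clause headed by 'told'; the R-expression locally c-commands the pronoun — coreference blocked (Principle B on the pronoun).

No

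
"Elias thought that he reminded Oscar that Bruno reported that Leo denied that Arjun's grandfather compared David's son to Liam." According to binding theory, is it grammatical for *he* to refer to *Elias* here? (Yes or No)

*Elias* is an R-expression; Principle C requires it to be free (not bound by any c-commanding expression).
— he: subject of the clause headed by 'reminded'; the pronoun does not c-command the R-expression — coreference allowed.

Yes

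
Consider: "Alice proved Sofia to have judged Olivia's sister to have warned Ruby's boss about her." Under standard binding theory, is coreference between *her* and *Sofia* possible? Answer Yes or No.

*Sofia* is an R-expression; Principle C requires it to be free (not bound by any c-commanding expression).
— her: second object of the clause headed by 'warned'; the pronoun does not c-command the R-expression — coreference allowed.

Yes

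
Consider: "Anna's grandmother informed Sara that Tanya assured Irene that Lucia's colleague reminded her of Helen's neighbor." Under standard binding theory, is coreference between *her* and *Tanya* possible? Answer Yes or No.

Yes

*Tanya* is an R-expression; Principle C requires it to be free (not bound by any c-commanding expression).
— her: object of the clause headed by 'reminded'; the pronoun does not c-command the R-expression — coreference allowed.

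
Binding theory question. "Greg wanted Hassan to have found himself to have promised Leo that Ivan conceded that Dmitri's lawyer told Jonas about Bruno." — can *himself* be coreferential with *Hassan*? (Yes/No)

Yes

*himself* is a reflexive; Principle A requires it to be bound within its binding domain — the clause headed by 'found'.
— Hassan: subject of the clause headed by 'found'; c-commands the reflexive within its binding domain — allowed (Principle A).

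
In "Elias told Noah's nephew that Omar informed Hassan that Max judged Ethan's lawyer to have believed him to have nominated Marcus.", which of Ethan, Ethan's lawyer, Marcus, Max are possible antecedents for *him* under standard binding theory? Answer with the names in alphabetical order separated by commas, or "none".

Ethan, Max

*him* is a pronoun; Principle B requires it to be free in its binding domain — the clause headed by 'believed'.
— Ethan: possessor inside the subject DP of the clause headed by 'believed'; does not c-command the pronoun — Principle B does not apply; allowed.
— Ethan's lawyer: subject of the clause headed by 'believed'; c-commands the pronoun within its binding domain — blocked (Principle B).
— Marcus: object of the clause headed by 'nominated'; is c-commanded by the pronoun; coreference would bind this R-expression — blocked (Principle C).
— Max: subject of the clause headed by 'judged'; c-commands the pronoun but lies outside its binding domain — allowed.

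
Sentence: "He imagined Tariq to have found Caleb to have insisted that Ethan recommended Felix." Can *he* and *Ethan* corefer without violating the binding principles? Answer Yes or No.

No

*Ethan* is an R-expression; Principle C requires it to be free (not bound by any c-commanding expression).
— he: subject of the matrix clause; the pronoun c-commands the R-expression — coreference blocked (Principle C).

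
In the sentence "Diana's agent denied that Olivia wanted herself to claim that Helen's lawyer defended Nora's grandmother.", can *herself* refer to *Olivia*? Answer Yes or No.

*herself* is a reflexive; Principle A requires it to be bound within its binding domain — the clause headed by 'wanted'.
— Olivia: subject of the clause headed by 'wanted'; c-commands the reflexive within its binding domain — allowed (Principle A).

Yes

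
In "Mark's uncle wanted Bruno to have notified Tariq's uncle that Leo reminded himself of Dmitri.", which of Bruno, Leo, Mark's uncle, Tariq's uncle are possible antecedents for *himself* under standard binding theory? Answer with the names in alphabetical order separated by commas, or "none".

*himself* is a reflexive; Principle A requires it to be bound within its binding domain — the clause headed by 'reminded'.
— Bruno: subject of the clause headed by 'notified'; c-commands the reflexive but lies outside its binding domain — cannot bind it (Principle A).
— Leo: subject of the clause headed by 'reminded'; c-commands the reflexive within its binding domain — allowed (Principle A).
— Mark's uncle: subject of the matrix clause; c-commands the reflexive but lies outside its binding domain — cannot bind it (Principle A).
— Tariq's uncle: object of the clause headed by 'notified'; c-commands the reflexive but lies outside its binding domain — cannot bind it (Principle A).

Leo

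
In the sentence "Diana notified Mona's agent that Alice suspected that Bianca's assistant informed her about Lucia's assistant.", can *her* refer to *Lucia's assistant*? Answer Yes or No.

*her* is a pronoun; Principle B requires it to be free in its binding domain — the clause headed by 'informed'.
— Lucia's assistant: second object of the clause headed by 'informed'; is c-commanded by the pronoun; coreference would bind this R-expression — blocked (Principle C).

No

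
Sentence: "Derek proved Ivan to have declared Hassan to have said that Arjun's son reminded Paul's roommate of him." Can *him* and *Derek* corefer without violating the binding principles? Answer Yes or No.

*Derek* is an R-expression; Principle C requires it to be free (not bound by any c-commanding expression).
— him: second object of the clause headed by 'reminded'; the pronoun does not c-command the R-expression — coreference allowed.

Yes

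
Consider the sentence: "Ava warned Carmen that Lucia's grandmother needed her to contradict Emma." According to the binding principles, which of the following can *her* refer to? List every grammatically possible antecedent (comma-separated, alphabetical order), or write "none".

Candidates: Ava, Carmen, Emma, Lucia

*her* is a pronoun; Principle B requires it to be free in its binding domain — the clause headed by 'needed'.
— Ava: subject of the matrix clause; c-commands the pronoun but lies outside its binding domain — allowed.
— Carmen: object of the matrix clause; c-commands the pronoun but lies outside its binding domain — allowed.
— Emma: object of the clause headed by 'contradict'; is c-commanded by the pronoun; coreference would bind this R-expression — blocked (Principle C).
— Lucia: possessor inside the subject DP of the clause headed by 'needed'; does not c-command the pronoun — Principle B does not apply; allowed.

Ava, Carmen, Lucia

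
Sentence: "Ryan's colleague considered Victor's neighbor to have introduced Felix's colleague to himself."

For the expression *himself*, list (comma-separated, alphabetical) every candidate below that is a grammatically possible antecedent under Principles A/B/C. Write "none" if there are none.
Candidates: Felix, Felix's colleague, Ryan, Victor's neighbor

Felix's colleague, Victor's neighbor

*himself* is a reflexive; Principle A requires it to be bound within its binding domain — the clause headed by 'introduced'.
— Felix: possessor inside the object DP of the clause headed by 'introduced'; does not c-command the reflexive — cannot bind it (Principle A).
— Felix's colleague: object of the clause headed by 'introduced'; c-commands the reflexive within its binding domain — allowed (Principle A).
— Ryan: possessor inside the subject DP of the matrix clause; does not c-command the reflexive — cannot bind it (Principle A).
— Victor's neighbor: subject of the clause headed by 'introduced'; c-commands the reflexive within its binding domain — allowed (Principle A).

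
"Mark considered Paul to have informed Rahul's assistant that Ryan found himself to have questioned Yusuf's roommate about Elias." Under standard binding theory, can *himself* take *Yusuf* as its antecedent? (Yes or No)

No

*himself* is a reflexive; Principle A requires it to be bound within its binding domain — the clause headed by 'found'.
— Yusuf: possessor inside the object DP of the clause headed by 'questioned'; does not c-command the reflexive — cannot bind it (Principle A).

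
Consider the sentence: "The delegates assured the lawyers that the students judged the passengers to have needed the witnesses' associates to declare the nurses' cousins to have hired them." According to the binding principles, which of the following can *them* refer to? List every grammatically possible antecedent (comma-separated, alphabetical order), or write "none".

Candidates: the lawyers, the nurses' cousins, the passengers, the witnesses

*them* is a pronoun; Principle B requires it to be free in its binding domain — the clause headed by 'hired'.
— the lawyers: object of the matrix clause; c-commands the pronoun but lies outside its binding domain — allowed.
— the nurses' cousins: subject of the clause headed by 'hired'; c-commands the pronoun within its binding domain — blocked (Principle B).
— the passengers: subject of the clause headed by 'needed'; c-commands the pronoun but lies outside its binding domain — allowed.
— the witnesses: possessor inside the subject DP of the clause headed by 'declare'; does not c-command the pronoun — Principle B does not apply; allowed.

the lawyers, the passengers, the witnesses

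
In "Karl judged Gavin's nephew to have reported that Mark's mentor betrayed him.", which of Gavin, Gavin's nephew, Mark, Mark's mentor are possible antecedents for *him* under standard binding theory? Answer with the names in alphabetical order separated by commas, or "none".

*him* is a pronoun; Principle B requires it to be free in its binding domain — the clause headed by 'betrayed'.
— Gavin: possessor inside the subject DP of the clause headed by 'reported'; does not c-command the pronoun — Principle B does not apply; allowed.
— Gavin's nephew: subject of the clause headed by 'reported'; c-commands the pronoun but lies outside its binding domain — allowed.
— Mark: possessor inside the subject DP of the clause headed by 'betrayed'; does not c-command the pronoun — Principle B does not apply; allowed.
— Mark's mentor: subject of the clause headed by 'betrayed'; c-commands the pronoun within its binding domain — blocked (Principle B).

Gavin, Gavin's nephew, Mark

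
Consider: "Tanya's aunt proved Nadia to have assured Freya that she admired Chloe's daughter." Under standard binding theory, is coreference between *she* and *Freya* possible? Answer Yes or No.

*Freya* is an R-expression; Principle C requires it to be free (not bound by any c-commanding expression).
— she: subject of the clause headed by 'admired'; the pronoun does not c-command the R-expression — coreference allowed.

Yes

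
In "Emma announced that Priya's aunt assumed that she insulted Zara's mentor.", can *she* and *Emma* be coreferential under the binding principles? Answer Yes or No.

Yes

*Emma* is an R-expression; Principle C requires it to be free (not bound by any c-commanding expression).
— she: subject of the clause headed by 'insulted'; the pronoun does not c-command the R-expression — coreference allowed.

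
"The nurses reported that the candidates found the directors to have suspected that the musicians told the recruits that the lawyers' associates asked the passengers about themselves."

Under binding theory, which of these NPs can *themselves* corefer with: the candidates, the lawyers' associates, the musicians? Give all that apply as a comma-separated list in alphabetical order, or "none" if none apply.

*themselves* is a reflexive; Principle A requires it to be bound within its binding domain — the clause headed by 'asked'.
— the candidates: subject of the clause headed by 'found'; c-commands the reflexive but lies outside its binding domain — cannot bind it (Principle A).
— the lawyers' associates: subject of the clause headed by 'asked'; c-commands the reflexive within its binding domain — allowed (Principle A).
— the musicians: subject of the clause headed by 'told'; c-commands the reflexive but lies outside its binding domain — cannot bind it (Principle A).

the lawyers' associates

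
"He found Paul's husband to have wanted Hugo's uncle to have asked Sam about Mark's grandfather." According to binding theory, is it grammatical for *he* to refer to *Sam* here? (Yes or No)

*Sam* is an R-expression; Principle C requires it to be free (not bound by any c-commanding expression).
— he: subject of the matrix clause; the pronoun c-commands the R-expression — coreference blocked (Principle C).

No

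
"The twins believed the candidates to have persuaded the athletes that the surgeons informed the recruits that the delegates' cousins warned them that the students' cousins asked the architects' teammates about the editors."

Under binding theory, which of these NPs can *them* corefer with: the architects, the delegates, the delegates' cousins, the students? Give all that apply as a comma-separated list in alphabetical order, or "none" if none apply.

the delegates

*them* is a pronoun; Principle B requires it to be free in its binding domain — the clause headed by 'warned'.
— the architects: possessor inside the object DP of the clause headed by 'asked'; is c-commanded by the pronoun; coreference would bind this R-expression — blocked (Principle C).
— the delegates: possessor inside the subject DP of the clause headed by 'warned'; does not c-command the pronoun — Principle B does not apply; allowed.
— the delegates' cousins: subject of the clause headed by 'warned'; c-commands the pronoun within its binding domain — blocked (Principle B).
— the students: possessor inside the subject DP of the clause headed by 'asked'; is c-commanded by the pronoun; coreference would bind this R-expression — blocked (Principle C).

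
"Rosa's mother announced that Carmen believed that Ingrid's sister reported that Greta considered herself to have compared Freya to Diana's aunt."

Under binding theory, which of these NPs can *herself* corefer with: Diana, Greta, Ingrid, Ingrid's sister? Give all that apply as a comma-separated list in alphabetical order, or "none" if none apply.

*herself* is a reflexive; Principle A requires it to be bound within its binding domain — the clause headed by 'considered'.
— Diana: possessor inside the second object DP of the clause headed by 'compared'; does not c-command the reflexive — cannot bind it (Principle A).
— Greta: subject of the clause headed by 'considered'; c-commands the reflexive within its binding domain — allowed (Principle A).
— Ingrid: possessor inside the subject DP of the clause headed by 'reported'; does not c-command the reflexive — cannot bind it (Principle A).
— Ingrid's sister: subject of the clause headed by 'reported'; c-commands the reflexive but lies outside its binding domain — cannot bind it (Principle A).

Greta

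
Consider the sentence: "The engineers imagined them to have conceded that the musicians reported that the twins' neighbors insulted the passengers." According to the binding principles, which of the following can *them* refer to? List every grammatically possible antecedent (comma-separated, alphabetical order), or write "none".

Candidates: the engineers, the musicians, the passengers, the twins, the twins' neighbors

*them* is a pronoun; Principle B requires it to be free in its binding domain — the matrix clause.
— the engineers: subject of the matrix clause; c-commands the pronoun within its binding domain — blocked (Principle B).
— the musicians: subject of the clause headed by 'reported'; is c-commanded by the pronoun; coreference would bind this R-expression — blocked (Principle C).
— the passengers: object of the clause headed by 'insulted'; is c-commanded by the pronoun; coreference would bind this R-expression — blocked (Principle C).
— the twins: possessor inside the subject DP of the clause headed by 'insulted'; is c-commanded by the pronoun; coreference would bind this R-expression — blocked (Principle C).
— the twins' neighbors: subject of the clause headed by 'insulted'; is c-commanded by the pronoun; coreference would bind this R-expression — blocked (Principle C).

none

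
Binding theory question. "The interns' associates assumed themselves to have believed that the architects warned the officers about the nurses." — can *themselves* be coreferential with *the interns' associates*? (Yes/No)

Yes

*themselves* is a reflexive; Principle A requires it to be bound within its binding domain — the matrix clause.
— the interns' associates: subject of the matrix clause; c-commands the reflexive within its binding domain — allowed (Principle A).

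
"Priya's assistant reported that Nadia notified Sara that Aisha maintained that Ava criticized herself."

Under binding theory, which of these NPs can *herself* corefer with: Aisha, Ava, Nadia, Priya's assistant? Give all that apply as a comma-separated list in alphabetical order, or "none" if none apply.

Ava

*herself* is a reflexive; Principle A requires it to be bound within its binding domain — the clause headed by 'criticized'.
— Aisha: subject of the clause headed by 'maintained'; c-commands the reflexive but lies outside its binding domain — cannot bind it (Principle A).
— Ava: subject of the clause headed by 'criticized'; c-commands the reflexive within its binding domain — allowed (Principle A).
— Nadia: subject of the clause headed by 'notified'; c-commands the reflexive but lies outside its binding domain — cannot bind it (Principle A).
— Priya's assistant: subject of the matrix clause; c-commands the reflexive but lies outside its binding domain — cannot bind it (Principle A).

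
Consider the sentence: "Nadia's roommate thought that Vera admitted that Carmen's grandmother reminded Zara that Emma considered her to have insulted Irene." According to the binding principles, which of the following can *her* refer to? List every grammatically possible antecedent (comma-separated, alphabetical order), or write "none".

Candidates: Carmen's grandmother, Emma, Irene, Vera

Carmen's grandmother, Vera

*her* is a pronoun; Principle B requires it to be free in its binding domain — the clause headed by 'considered'.
— Carmen's grandmother: subject of the clause headed by 'reminded'; c-commands the pronoun but lies outside its binding domain — allowed.
— Emma: subject of the clause headed by 'considered'; c-commands the pronoun within its binding domain — blocked (Principle B).
— Irene: object of the clause headed by 'insulted'; is c-commanded by the pronoun; coreference would bind this R-expression — blocked (Principle C).
— Vera: subject of the clause headed by 'admitted'; c-commands the pronoun but lies outside its binding domain — allowed.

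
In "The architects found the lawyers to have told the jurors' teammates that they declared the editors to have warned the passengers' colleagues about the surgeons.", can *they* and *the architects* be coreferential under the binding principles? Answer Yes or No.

Yes

*the architects* is an R-expression; Principle C requires it to be free (not bound by any c-commanding expression).
— they: subject of the clause headed by 'declared'; the pronoun does not c-command the R-expression — coreference allowed.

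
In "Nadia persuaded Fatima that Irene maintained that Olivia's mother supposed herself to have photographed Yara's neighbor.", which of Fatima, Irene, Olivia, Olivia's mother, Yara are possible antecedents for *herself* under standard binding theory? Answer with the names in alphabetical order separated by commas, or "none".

*herself* is a reflexive; Principle A requires it to be bound within its binding domain — the clause headed by 'supposed'.
— Fatima: object of the matrix clause; c-commands the reflexive but lies outside its binding domain — cannot bind it (Principle A).
— Irene: subject of the clause headed by 'maintained'; c-commands the reflexive but lies outside its binding domain — cannot bind it (Principle A).
— Olivia: possessor inside the subject DP of the clause headed by 'supposed'; does not c-command the reflexive — cannot bind it (Principle A).
— Olivia's mother: subject of the clause headed by 'supposed'; c-commands the reflexive within its binding domain — allowed (Principle A).
— Yara: possessor inside the object DP of the clause headed by 'photographed'; does not c-command the reflexive — cannot bind it (Principle A).

Olivia's mother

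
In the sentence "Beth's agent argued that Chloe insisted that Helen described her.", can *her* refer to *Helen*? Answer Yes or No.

No

*her* is a pronoun; Principle B requires it to be free in its binding domain — the clause headed by 'described'.
— Helen: subject of the clause headed by 'described'; c-commands the pronoun within its binding domain — blocked (Principle B).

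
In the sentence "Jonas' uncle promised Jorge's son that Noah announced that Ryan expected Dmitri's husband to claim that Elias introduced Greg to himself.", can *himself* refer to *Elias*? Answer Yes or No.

Yes

*himself* is a reflexive; Principle A requires it to be bound within its binding domain — the clause headed by 'introduced'.
— Elias: subject of the clause headed by 'introduced'; c-commands the reflexive within its binding domain — allowed (Principle A).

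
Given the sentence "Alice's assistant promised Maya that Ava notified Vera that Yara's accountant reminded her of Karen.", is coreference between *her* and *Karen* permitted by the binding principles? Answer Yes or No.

*her* is a pronoun; Principle B requires it to be free in its binding domain — the clause headed by 'reminded'.
— Karen: second object of the clause headed by 'reminded'; is c-commanded by the pronoun; coreference would bind this R-expression — blocked (Principle C).

No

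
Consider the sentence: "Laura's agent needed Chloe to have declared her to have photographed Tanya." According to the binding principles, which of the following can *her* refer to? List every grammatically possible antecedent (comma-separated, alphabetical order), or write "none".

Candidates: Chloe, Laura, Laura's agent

Laura, Laura's agent

*her* is a pronoun; Principle B requires it to be free in its binding domain — the clause headed by 'declared'.
— Chloe: subject of the clause headed by 'declared'; c-commands the pronoun within its binding domain — blocked (Principle B).
— Laura: possessor inside the subject DP of the matrix clause; does not c-command the pronoun — Principle B does not apply; allowed.
— Laura's agent: subject of the matrix clause; c-commands the pronoun but lies outside its binding domain — allowed.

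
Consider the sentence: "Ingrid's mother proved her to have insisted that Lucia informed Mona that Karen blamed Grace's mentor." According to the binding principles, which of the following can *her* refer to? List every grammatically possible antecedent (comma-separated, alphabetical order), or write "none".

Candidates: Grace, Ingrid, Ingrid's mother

*her* is a pronoun; Principle B requires it to be free in its binding domain — the matrix clause.
— Grace: possessor inside the object DP of the clause headed by 'blamed'; is c-commanded by the pronoun; coreference would bind this R-expression — blocked (Principle C).
— Ingrid: possessor inside the subject DP of the matrix clause; does not c-command the pronoun — Principle B does not apply; allowed.
— Ingrid's mother: subject of the matrix clause; c-commands the pronoun within its binding domain — blocked (Principle B).

Ingrid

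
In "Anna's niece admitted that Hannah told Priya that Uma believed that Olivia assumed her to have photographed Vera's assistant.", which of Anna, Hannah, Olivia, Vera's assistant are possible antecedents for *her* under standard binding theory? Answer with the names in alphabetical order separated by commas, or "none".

*her* is a pronoun; Principle B requires it to be free in its binding domain — the clause headed by 'assumed'.
— Anna: possessor inside the subject DP of the matrix clause; does not c-command the pronoun — Principle B does not apply; allowed.
— Hannah: subject of the clause headed by 'told'; c-commands the pronoun but lies outside its binding domain — allowed.
— Olivia: subject of the clause headed by 'assumed'; c-commands the pronoun within its binding domain — blocked (Principle B).
— Vera's assistant: object of the clause headed by 'photographed'; is c-commanded by the pronoun; coreference would bind this R-expression — blocked (Principle C).

Anna, Hannah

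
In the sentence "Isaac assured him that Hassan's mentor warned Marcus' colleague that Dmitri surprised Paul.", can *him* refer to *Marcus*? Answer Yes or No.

*him* is a pronoun; Principle B requires it to be free in its binding domain — the matrix clause.
— Marcus: possessor inside the object DP of the clause headed by 'warned'; is c-commanded by the pronoun; coreference would bind this R-expression — blocked (Principle C).

No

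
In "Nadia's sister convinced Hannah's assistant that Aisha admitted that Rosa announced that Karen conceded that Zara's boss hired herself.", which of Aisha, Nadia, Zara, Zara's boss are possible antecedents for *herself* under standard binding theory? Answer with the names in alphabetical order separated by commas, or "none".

*herself* is a reflexive; Principle A requires it to be bound within its binding domain — the clause headed by 'hired'.
— Aisha: subject of the clause headed by 'admitted'; c-commands the reflexive but lies outside its binding domain — cannot bind it (Principle A).
— Nadia: possessor inside the subject DP of the matrix clause; does not c-command the reflexive — cannot bind it (Principle A).
— Zara: possessor inside the subject DP of the clause headed by 'hired'; does not c-command the reflexive — cannot bind it (Principle A).
— Zara's boss: subject of the clause headed by 'hired'; c-commands the reflexive within its binding domain — allowed (Principle A).

Zara's boss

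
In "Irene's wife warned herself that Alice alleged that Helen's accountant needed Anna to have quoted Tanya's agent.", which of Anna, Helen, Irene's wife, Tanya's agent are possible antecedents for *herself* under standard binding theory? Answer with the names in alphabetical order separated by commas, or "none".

Irene's wife

*herself* is a reflexive; Principle A requires it to be bound within its binding domain — the matrix clause.
— Anna: subject of the clause headed by 'quoted'; does not c-command the reflexive — cannot bind it (Principle A).
— Helen: possessor inside the subject DP of the clause headed by 'needed'; does not c-command the reflexive — cannot bind it (Principle A).
— Irene's wife: subject of the matrix clause; c-commands the reflexive within its binding domain — allowed (Principle A).
— Tanya's agent: object of the clause headed by 'quoted'; does not c-command the reflexive — cannot bind it (Principle A).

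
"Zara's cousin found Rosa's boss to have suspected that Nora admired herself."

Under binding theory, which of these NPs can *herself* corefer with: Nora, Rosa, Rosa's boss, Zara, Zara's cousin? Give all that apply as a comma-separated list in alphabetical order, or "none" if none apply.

Nora

*herself* is a reflexive; Principle A requires it to be bound within its binding domain — the clause headed by 'admired'.
— Nora: subject of the clause headed by 'admired'; c-commands the reflexive within its binding domain — allowed (Principle A).
— Rosa: possessor inside the subject DP of the clause headed by 'suspected'; does not c-command the reflexive — cannot bind it (Principle A).
— Rosa's boss: subject of the clause headed by 'suspected'; c-commands the reflexive but lies outside its binding domain — cannot bind it (Principle A).
— Zara: possessor inside the subject DP of the matrix clause; does not c-command the reflexive — cannot bind it (Principle A).
— Zara's cousin: subject of the matrix clause; c-commands the reflexive but lies outside its binding domain — cannot bind it (Principle A).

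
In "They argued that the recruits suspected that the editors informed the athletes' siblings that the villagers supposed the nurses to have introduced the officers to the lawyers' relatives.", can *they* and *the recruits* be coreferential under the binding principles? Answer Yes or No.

No

*the recruits* is an R-expression; Principle C requires it to be free (not bound by any c-commanding expression).
— they: subject of the matrix clause; the pronoun c-commands the R-expression — coreference blocked (Principle C).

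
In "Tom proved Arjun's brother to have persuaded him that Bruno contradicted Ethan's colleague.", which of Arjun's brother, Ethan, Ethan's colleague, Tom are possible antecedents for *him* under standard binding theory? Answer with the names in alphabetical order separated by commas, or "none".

Tom

*him* is a pronoun; Principle B requires it to be free in its binding domain — the clause headed by 'persuaded'.
— Arjun's brother: subject of the clause headed by 'persuaded'; c-commands the pronoun within its binding domain — blocked (Principle B).
— Ethan: possessor inside the object DP of the clause headed by 'contradicted'; is c-commanded by the pronoun; coreference would bind this R-expression — blocked (Principle C).
— Ethan's colleague: object of the clause headed by 'contradicted'; is c-commanded by the pronoun; coreference would bind this R-expression — blocked (Principle C).
— Tom: subject of the matrix clause; c-commands the pronoun but lies outside its binding domain — allowed.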